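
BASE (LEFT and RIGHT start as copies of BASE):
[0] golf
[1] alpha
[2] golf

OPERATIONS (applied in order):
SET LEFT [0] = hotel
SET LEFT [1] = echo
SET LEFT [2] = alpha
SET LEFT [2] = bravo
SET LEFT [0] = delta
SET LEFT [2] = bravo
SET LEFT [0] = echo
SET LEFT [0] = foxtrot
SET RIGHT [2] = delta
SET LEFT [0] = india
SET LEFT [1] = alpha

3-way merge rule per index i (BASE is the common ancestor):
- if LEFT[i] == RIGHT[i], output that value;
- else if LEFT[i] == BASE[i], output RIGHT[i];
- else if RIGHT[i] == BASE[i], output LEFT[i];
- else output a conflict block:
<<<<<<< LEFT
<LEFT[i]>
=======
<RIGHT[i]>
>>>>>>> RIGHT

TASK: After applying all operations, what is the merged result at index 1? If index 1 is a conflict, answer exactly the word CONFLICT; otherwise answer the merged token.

Final LEFT:  [india, alpha, bravo]
Final RIGHT: [golf, alpha, delta]
i=0: L=india, R=golf=BASE -> take LEFT -> india
i=1: L=alpha R=alpha -> agree -> alpha
i=2: BASE=golf L=bravo R=delta all differ -> CONFLICT
Index 1 -> alpha

Answer: alpha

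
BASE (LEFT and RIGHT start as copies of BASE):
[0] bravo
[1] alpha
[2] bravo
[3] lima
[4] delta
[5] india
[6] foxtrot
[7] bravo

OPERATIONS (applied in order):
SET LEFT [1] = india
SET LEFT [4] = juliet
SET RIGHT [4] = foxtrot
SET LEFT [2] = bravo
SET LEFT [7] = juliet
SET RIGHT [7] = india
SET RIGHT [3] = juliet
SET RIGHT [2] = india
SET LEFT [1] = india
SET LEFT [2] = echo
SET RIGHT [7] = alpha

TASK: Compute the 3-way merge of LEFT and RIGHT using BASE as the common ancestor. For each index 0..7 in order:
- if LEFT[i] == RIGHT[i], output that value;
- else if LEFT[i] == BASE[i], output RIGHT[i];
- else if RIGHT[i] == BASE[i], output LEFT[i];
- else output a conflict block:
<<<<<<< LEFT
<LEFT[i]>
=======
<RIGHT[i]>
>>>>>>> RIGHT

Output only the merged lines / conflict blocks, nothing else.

Final LEFT:  [bravo, india, echo, lima, juliet, india, foxtrot, juliet]
Final RIGHT: [bravo, alpha, india, juliet, foxtrot, india, foxtrot, alpha]
i=0: L=bravo R=bravo -> agree -> bravo
i=1: L=india, R=alpha=BASE -> take LEFT -> india
i=2: BASE=bravo L=echo R=india all differ -> CONFLICT
i=3: L=lima=BASE, R=juliet -> take RIGHT -> juliet
i=4: BASE=delta L=juliet R=foxtrot all differ -> CONFLICT
i=5: L=india R=india -> agree -> india
i=6: L=foxtrot R=foxtrot -> agree -> foxtrot
i=7: BASE=bravo L=juliet R=alpha all differ -> CONFLICT

Answer: bravo
india
<<<<<<< LEFT
echo
=======
india
>>>>>>> RIGHT
juliet
<<<<<<< LEFT
juliet
=======
foxtrot
>>>>>>> RIGHT
india
foxtrot
<<<<<<< LEFT
juliet
=======
alpha
>>>>>>> RIGHT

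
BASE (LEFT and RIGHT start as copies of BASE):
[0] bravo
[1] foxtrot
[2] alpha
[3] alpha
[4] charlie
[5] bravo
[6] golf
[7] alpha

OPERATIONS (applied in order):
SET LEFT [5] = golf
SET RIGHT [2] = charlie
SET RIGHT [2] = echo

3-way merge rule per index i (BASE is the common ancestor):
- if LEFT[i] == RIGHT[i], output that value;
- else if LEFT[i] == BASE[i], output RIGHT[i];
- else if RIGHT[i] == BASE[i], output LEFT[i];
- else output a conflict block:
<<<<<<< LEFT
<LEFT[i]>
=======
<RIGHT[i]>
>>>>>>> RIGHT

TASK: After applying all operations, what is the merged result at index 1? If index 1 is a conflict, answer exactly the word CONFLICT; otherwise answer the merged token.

Answer: foxtrot

Derivation:
Final LEFT:  [bravo, foxtrot, alpha, alpha, charlie, golf, golf, alpha]
Final RIGHT: [bravo, foxtrot, echo, alpha, charlie, bravo, golf, alpha]
i=0: L=bravo R=bravo -> agree -> bravo
i=1: L=foxtrot R=foxtrot -> agree -> foxtrot
i=2: L=alpha=BASE, R=echo -> take RIGHT -> echo
i=3: L=alpha R=alpha -> agree -> alpha
i=4: L=charlie R=charlie -> agree -> charlie
i=5: L=golf, R=bravo=BASE -> take LEFT -> golf
i=6: L=golf R=golf -> agree -> golf
i=7: L=alpha R=alpha -> agree -> alpha
Index 1 -> foxtrot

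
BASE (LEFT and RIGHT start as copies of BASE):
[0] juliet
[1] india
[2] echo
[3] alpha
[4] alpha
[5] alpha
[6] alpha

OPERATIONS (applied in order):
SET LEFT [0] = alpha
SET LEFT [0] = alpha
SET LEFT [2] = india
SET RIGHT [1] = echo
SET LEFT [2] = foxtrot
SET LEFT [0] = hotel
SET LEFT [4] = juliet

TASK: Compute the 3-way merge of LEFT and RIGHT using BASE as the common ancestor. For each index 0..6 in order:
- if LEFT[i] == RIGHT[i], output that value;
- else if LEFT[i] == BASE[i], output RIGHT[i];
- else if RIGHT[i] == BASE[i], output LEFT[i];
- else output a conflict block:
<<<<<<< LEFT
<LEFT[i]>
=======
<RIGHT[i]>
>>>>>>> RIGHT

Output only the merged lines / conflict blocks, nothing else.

Answer: hotel
echo
foxtrot
alpha
juliet
alpha
alpha

Derivation:
Final LEFT:  [hotel, india, foxtrot, alpha, juliet, alpha, alpha]
Final RIGHT: [juliet, echo, echo, alpha, alpha, alpha, alpha]
i=0: L=hotel, R=juliet=BASE -> take LEFT -> hotel
i=1: L=india=BASE, R=echo -> take RIGHT -> echo
i=2: L=foxtrot, R=echo=BASE -> take LEFT -> foxtrot
i=3: L=alpha R=alpha -> agree -> alpha
i=4: L=juliet, R=alpha=BASE -> take LEFT -> juliet
i=5: L=alpha R=alpha -> agree -> alpha
i=6: L=alpha R=alpha -> agree -> alpha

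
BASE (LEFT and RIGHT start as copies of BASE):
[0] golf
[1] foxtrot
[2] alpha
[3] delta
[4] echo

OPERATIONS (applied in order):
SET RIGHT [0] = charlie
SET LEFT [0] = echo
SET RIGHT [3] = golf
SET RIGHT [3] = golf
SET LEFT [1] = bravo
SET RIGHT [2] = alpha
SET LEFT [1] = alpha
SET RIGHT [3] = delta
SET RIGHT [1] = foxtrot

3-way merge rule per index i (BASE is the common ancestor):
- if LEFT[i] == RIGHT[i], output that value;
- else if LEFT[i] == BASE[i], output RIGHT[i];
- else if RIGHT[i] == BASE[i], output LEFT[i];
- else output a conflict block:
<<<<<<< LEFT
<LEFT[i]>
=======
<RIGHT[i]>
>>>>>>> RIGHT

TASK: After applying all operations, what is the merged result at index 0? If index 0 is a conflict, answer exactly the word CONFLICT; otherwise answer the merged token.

Answer: CONFLICT

Derivation:
Final LEFT:  [echo, alpha, alpha, delta, echo]
Final RIGHT: [charlie, foxtrot, alpha, delta, echo]
i=0: BASE=golf L=echo R=charlie all differ -> CONFLICT
i=1: L=alpha, R=foxtrot=BASE -> take LEFT -> alpha
i=2: L=alpha R=alpha -> agree -> alpha
i=3: L=delta R=delta -> agree -> delta
i=4: L=echo R=echo -> agree -> echo
Index 0 -> CONFLICT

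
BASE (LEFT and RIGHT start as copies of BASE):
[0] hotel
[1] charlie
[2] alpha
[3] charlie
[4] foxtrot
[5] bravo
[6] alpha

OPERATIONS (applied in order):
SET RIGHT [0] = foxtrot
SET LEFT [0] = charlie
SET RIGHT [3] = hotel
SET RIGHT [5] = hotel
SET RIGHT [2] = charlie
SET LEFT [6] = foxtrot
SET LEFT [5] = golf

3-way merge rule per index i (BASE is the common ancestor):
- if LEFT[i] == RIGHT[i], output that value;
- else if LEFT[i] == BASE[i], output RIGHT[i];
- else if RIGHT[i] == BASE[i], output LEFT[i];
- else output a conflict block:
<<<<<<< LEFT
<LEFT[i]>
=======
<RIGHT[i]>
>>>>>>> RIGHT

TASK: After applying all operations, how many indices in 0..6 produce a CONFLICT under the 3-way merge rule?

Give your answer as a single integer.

Final LEFT:  [charlie, charlie, alpha, charlie, foxtrot, golf, foxtrot]
Final RIGHT: [foxtrot, charlie, charlie, hotel, foxtrot, hotel, alpha]
i=0: BASE=hotel L=charlie R=foxtrot all differ -> CONFLICT
i=1: L=charlie R=charlie -> agree -> charlie
i=2: L=alpha=BASE, R=charlie -> take RIGHT -> charlie
i=3: L=charlie=BASE, R=hotel -> take RIGHT -> hotel
i=4: L=foxtrot R=foxtrot -> agree -> foxtrot
i=5: BASE=bravo L=golf R=hotel all differ -> CONFLICT
i=6: L=foxtrot, R=alpha=BASE -> take LEFT -> foxtrot
Conflict count: 2

Answer: 2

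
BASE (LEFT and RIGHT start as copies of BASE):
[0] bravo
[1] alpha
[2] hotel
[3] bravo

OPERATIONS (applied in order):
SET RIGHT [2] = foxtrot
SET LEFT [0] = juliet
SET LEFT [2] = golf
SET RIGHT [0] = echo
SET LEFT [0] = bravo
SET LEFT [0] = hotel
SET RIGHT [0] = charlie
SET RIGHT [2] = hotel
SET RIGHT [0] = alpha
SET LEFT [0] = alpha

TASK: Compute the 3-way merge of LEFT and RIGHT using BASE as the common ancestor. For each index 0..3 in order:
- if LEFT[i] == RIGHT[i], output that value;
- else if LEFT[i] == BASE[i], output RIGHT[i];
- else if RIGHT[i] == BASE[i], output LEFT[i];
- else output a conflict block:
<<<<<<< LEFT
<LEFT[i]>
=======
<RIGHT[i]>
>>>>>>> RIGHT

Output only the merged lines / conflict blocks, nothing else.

Answer: alpha
alpha
golf
bravo

Derivation:
Final LEFT:  [alpha, alpha, golf, bravo]
Final RIGHT: [alpha, alpha, hotel, bravo]
i=0: L=alpha R=alpha -> agree -> alpha
i=1: L=alpha R=alpha -> agree -> alpha
i=2: L=golf, R=hotel=BASE -> take LEFT -> golf
i=3: L=bravo R=bravo -> agree -> bravo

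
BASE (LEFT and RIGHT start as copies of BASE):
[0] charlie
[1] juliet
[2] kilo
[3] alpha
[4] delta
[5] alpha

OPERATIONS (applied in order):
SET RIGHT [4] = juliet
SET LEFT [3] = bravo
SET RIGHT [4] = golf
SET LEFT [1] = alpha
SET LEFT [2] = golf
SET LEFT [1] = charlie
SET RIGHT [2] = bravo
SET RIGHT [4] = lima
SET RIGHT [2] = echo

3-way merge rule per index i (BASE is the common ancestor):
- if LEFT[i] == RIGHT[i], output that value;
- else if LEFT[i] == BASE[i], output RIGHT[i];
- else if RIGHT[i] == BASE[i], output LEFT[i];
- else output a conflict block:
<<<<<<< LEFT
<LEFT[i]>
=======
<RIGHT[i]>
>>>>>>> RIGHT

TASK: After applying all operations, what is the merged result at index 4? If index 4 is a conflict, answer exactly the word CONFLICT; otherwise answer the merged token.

Answer: lima

Derivation:
Final LEFT:  [charlie, charlie, golf, bravo, delta, alpha]
Final RIGHT: [charlie, juliet, echo, alpha, lima, alpha]
i=0: L=charlie R=charlie -> agree -> charlie
i=1: L=charlie, R=juliet=BASE -> take LEFT -> charlie
i=2: BASE=kilo L=golf R=echo all differ -> CONFLICT
i=3: L=bravo, R=alpha=BASE -> take LEFT -> bravo
i=4: L=delta=BASE, R=lima -> take RIGHT -> lima
i=5: L=alpha R=alpha -> agree -> alpha
Index 4 -> lima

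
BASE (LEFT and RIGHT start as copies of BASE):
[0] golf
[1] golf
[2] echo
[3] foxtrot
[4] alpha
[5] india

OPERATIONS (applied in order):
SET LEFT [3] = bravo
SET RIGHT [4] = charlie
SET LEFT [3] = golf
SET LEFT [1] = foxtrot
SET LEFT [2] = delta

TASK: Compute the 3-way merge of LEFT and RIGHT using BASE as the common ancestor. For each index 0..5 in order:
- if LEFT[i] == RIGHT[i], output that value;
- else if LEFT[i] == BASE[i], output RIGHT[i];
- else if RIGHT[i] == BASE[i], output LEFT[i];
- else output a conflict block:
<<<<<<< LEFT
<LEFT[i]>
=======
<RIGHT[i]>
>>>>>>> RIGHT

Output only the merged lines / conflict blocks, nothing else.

Answer: golf
foxtrot
delta
golf
charlie
india

Derivation:
Final LEFT:  [golf, foxtrot, delta, golf, alpha, india]
Final RIGHT: [golf, golf, echo, foxtrot, charlie, india]
i=0: L=golf R=golf -> agree -> golf
i=1: L=foxtrot, R=golf=BASE -> take LEFT -> foxtrot
i=2: L=delta, R=echo=BASE -> take LEFT -> delta
i=3: L=golf, R=foxtrot=BASE -> take LEFT -> golf
i=4: L=alpha=BASE, R=charlie -> take RIGHT -> charlie
i=5: L=india R=india -> agree -> india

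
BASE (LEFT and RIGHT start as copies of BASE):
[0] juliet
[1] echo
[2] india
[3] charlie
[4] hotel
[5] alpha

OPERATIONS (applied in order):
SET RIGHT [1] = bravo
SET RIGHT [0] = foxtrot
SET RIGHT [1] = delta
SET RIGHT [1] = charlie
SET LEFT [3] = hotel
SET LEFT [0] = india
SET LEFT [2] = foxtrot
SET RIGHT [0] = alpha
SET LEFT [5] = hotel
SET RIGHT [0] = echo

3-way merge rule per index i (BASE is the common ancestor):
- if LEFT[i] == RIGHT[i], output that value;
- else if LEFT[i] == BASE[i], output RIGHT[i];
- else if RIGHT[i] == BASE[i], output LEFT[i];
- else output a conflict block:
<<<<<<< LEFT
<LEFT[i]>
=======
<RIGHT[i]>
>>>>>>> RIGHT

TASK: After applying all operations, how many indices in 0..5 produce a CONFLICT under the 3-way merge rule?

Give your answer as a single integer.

Answer: 1

Derivation:
Final LEFT:  [india, echo, foxtrot, hotel, hotel, hotel]
Final RIGHT: [echo, charlie, india, charlie, hotel, alpha]
i=0: BASE=juliet L=india R=echo all differ -> CONFLICT
i=1: L=echo=BASE, R=charlie -> take RIGHT -> charlie
i=2: L=foxtrot, R=india=BASE -> take LEFT -> foxtrot
i=3: L=hotel, R=charlie=BASE -> take LEFT -> hotel
i=4: L=hotel R=hotel -> agree -> hotel
i=5: L=hotel, R=alpha=BASE -> take LEFT -> hotel
Conflict count: 1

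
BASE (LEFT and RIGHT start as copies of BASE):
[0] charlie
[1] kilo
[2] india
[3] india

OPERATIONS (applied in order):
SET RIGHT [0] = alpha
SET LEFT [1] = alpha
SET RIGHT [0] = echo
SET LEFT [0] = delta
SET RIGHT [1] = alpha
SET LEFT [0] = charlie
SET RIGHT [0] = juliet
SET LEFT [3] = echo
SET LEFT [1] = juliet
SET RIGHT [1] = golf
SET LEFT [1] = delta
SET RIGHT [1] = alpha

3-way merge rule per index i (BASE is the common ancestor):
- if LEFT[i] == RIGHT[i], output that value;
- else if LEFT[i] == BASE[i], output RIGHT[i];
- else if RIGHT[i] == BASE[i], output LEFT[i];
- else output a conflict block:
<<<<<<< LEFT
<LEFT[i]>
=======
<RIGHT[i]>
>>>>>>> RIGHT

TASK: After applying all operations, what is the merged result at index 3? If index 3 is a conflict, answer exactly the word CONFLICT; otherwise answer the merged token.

Answer: echo

Derivation:
Final LEFT:  [charlie, delta, india, echo]
Final RIGHT: [juliet, alpha, india, india]
i=0: L=charlie=BASE, R=juliet -> take RIGHT -> juliet
i=1: BASE=kilo L=delta R=alpha all differ -> CONFLICT
i=2: L=india R=india -> agree -> india
i=3: L=echo, R=india=BASE -> take LEFT -> echo
Index 3 -> echo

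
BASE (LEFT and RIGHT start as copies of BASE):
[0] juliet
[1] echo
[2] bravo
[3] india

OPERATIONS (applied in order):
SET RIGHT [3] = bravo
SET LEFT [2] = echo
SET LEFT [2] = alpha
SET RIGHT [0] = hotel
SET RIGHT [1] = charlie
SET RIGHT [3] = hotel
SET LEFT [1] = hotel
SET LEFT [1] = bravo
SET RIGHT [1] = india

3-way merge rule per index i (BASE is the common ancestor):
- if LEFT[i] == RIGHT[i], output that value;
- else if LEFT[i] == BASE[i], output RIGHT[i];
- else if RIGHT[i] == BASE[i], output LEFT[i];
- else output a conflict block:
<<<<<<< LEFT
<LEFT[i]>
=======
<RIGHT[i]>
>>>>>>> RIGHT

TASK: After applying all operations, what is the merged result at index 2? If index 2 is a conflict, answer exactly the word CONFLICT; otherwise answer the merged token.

Final LEFT:  [juliet, bravo, alpha, india]
Final RIGHT: [hotel, india, bravo, hotel]
i=0: L=juliet=BASE, R=hotel -> take RIGHT -> hotel
i=1: BASE=echo L=bravo R=india all differ -> CONFLICT
i=2: L=alpha, R=bravo=BASE -> take LEFT -> alpha
i=3: L=india=BASE, R=hotel -> take RIGHT -> hotel
Index 2 -> alpha

Answer: alpha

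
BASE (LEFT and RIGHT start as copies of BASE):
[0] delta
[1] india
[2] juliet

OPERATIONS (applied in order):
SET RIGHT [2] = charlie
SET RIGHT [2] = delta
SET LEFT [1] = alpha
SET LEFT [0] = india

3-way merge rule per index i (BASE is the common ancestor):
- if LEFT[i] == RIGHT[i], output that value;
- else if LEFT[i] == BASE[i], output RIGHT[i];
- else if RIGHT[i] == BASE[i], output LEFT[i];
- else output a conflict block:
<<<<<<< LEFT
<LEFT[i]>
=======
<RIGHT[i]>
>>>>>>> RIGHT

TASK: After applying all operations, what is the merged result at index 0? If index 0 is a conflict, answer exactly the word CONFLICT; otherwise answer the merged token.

Final LEFT:  [india, alpha, juliet]
Final RIGHT: [delta, india, delta]
i=0: L=india, R=delta=BASE -> take LEFT -> india
i=1: L=alpha, R=india=BASE -> take LEFT -> alpha
i=2: L=juliet=BASE, R=delta -> take RIGHT -> delta
Index 0 -> india

Answer: india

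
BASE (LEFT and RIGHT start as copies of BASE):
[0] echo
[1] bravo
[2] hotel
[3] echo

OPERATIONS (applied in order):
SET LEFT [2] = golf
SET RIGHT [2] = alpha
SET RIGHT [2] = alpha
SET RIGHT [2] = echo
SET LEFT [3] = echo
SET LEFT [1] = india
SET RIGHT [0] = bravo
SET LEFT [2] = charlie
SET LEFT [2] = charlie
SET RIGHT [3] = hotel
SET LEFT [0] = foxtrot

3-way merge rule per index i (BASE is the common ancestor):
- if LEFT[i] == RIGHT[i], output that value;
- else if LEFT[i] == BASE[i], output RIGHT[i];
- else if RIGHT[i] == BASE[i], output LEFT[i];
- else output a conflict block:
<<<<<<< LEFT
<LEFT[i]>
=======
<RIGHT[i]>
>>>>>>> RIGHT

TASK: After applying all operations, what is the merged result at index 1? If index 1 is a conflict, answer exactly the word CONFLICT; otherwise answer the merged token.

Final LEFT:  [foxtrot, india, charlie, echo]
Final RIGHT: [bravo, bravo, echo, hotel]
i=0: BASE=echo L=foxtrot R=bravo all differ -> CONFLICT
i=1: L=india, R=bravo=BASE -> take LEFT -> india
i=2: BASE=hotel L=charlie R=echo all differ -> CONFLICT
i=3: L=echo=BASE, R=hotel -> take RIGHT -> hotel
Index 1 -> india

Answer: india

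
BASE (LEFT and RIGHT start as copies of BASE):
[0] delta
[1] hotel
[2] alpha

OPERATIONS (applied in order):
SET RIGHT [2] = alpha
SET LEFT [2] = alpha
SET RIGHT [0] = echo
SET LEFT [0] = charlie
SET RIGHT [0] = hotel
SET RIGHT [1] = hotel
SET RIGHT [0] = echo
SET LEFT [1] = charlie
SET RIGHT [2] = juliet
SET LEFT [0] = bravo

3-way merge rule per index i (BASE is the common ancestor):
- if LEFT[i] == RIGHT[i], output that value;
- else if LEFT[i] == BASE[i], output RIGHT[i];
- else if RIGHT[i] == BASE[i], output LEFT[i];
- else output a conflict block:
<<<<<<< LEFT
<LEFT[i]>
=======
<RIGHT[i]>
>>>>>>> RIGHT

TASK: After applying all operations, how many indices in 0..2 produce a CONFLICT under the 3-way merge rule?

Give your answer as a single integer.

Answer: 1

Derivation:
Final LEFT:  [bravo, charlie, alpha]
Final RIGHT: [echo, hotel, juliet]
i=0: BASE=delta L=bravo R=echo all differ -> CONFLICT
i=1: L=charlie, R=hotel=BASE -> take LEFT -> charlie
i=2: L=alpha=BASE, R=juliet -> take RIGHT -> juliet
Conflict count: 1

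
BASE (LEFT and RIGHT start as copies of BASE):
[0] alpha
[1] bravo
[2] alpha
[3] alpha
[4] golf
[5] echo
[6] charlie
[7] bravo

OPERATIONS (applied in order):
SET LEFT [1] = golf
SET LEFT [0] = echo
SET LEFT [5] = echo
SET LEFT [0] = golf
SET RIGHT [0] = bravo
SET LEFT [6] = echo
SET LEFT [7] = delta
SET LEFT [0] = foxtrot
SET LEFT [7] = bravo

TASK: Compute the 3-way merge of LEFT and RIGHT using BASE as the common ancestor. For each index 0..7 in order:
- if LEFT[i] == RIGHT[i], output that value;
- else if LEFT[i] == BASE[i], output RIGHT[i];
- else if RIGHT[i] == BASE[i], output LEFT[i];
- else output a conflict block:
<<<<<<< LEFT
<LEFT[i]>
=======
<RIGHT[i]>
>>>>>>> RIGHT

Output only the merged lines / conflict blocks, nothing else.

Answer: <<<<<<< LEFT
foxtrot
=======
bravo
>>>>>>> RIGHT
golf
alpha
alpha
golf
echo
echo
bravo

Derivation:
Final LEFT:  [foxtrot, golf, alpha, alpha, golf, echo, echo, bravo]
Final RIGHT: [bravo, bravo, alpha, alpha, golf, echo, charlie, bravo]
i=0: BASE=alpha L=foxtrot R=bravo all differ -> CONFLICT
i=1: L=golf, R=bravo=BASE -> take LEFT -> golf
i=2: L=alpha R=alpha -> agree -> alpha
i=3: L=alpha R=alpha -> agree -> alpha
i=4: L=golf R=golf -> agree -> golf
i=5: L=echo R=echo -> agree -> echo
i=6: L=echo, R=charlie=BASE -> take LEFT -> echo
i=7: L=bravo R=bravo -> agree -> bravo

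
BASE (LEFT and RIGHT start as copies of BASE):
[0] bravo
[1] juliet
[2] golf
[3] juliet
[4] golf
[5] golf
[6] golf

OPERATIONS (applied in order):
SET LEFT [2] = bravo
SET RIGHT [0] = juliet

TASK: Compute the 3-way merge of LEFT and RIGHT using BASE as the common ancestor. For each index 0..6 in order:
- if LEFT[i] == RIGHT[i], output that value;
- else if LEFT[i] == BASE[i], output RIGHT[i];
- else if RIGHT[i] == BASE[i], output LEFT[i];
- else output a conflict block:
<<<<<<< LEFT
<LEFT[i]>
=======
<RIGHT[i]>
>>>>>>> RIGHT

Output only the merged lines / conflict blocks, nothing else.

Final LEFT:  [bravo, juliet, bravo, juliet, golf, golf, golf]
Final RIGHT: [juliet, juliet, golf, juliet, golf, golf, golf]
i=0: L=bravo=BASE, R=juliet -> take RIGHT -> juliet
i=1: L=juliet R=juliet -> agree -> juliet
i=2: L=bravo, R=golf=BASE -> take LEFT -> bravo
i=3: L=juliet R=juliet -> agree -> juliet
i=4: L=golf R=golf -> agree -> golf
i=5: L=golf R=golf -> agree -> golf
i=6: L=golf R=golf -> agree -> golf

Answer: juliet
juliet
bravo
juliet
golf
golf
golf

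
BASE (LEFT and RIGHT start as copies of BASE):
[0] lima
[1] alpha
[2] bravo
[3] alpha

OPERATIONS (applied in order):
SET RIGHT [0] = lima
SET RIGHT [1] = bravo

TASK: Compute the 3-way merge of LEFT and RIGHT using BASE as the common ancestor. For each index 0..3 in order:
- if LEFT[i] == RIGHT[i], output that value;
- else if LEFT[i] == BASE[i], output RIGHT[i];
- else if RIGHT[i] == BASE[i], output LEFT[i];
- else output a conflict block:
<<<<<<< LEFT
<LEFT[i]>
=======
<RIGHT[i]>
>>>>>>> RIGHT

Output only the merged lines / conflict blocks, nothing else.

Answer: lima
bravo
bravo
alpha

Derivation:
Final LEFT:  [lima, alpha, bravo, alpha]
Final RIGHT: [lima, bravo, bravo, alpha]
i=0: L=lima R=lima -> agree -> lima
i=1: L=alpha=BASE, R=bravo -> take RIGHT -> bravo
i=2: L=bravo R=bravo -> agree -> bravo
i=3: L=alpha R=alpha -> agree -> alpha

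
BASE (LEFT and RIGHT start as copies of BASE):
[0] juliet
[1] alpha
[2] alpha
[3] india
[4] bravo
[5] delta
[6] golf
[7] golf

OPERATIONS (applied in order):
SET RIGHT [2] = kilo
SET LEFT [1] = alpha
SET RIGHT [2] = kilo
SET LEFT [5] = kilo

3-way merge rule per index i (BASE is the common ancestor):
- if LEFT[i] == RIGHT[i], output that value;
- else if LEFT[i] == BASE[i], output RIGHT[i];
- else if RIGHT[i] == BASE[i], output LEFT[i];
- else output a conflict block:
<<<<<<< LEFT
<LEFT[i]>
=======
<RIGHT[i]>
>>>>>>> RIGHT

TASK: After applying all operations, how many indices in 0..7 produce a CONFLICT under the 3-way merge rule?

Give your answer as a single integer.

Answer: 0

Derivation:
Final LEFT:  [juliet, alpha, alpha, india, bravo, kilo, golf, golf]
Final RIGHT: [juliet, alpha, kilo, india, bravo, delta, golf, golf]
i=0: L=juliet R=juliet -> agree -> juliet
i=1: L=alpha R=alpha -> agree -> alpha
i=2: L=alpha=BASE, R=kilo -> take RIGHT -> kilo
i=3: L=india R=india -> agree -> india
i=4: L=bravo R=bravo -> agree -> bravo
i=5: L=kilo, R=delta=BASE -> take LEFT -> kilo
i=6: L=golf R=golf -> agree -> golf
i=7: L=golf R=golf -> agree -> golf
Conflict count: 0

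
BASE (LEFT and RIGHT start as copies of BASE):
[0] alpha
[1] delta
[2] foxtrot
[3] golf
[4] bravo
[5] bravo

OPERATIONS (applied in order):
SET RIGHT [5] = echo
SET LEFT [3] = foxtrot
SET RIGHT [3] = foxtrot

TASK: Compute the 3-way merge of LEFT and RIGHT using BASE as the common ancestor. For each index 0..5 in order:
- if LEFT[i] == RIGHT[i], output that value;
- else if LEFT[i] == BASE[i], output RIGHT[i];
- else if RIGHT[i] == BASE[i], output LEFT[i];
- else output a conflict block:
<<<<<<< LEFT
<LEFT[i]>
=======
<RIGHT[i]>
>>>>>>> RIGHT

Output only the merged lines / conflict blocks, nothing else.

Final LEFT:  [alpha, delta, foxtrot, foxtrot, bravo, bravo]
Final RIGHT: [alpha, delta, foxtrot, foxtrot, bravo, echo]
i=0: L=alpha R=alpha -> agree -> alpha
i=1: L=delta R=delta -> agree -> delta
i=2: L=foxtrot R=foxtrot -> agree -> foxtrot
i=3: L=foxtrot R=foxtrot -> agree -> foxtrot
i=4: L=bravo R=bravo -> agree -> bravo
i=5: L=bravo=BASE, R=echo -> take RIGHT -> echo

Answer: alpha
delta
foxtrot
foxtrot
bravo
echo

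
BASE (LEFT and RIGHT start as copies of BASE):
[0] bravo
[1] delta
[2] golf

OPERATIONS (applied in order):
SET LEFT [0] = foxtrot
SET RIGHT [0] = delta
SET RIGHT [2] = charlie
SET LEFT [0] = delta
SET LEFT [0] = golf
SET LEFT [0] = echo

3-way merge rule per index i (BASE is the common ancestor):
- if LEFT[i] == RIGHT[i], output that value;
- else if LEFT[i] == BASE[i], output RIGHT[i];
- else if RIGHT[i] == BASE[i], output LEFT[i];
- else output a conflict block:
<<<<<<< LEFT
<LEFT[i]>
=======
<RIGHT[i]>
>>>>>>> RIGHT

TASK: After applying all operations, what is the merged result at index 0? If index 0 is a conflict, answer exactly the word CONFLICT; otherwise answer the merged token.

Answer: CONFLICT

Derivation:
Final LEFT:  [echo, delta, golf]
Final RIGHT: [delta, delta, charlie]
i=0: BASE=bravo L=echo R=delta all differ -> CONFLICT
i=1: L=delta R=delta -> agree -> delta
i=2: L=golf=BASE, R=charlie -> take RIGHT -> charlie
Index 0 -> CONFLICT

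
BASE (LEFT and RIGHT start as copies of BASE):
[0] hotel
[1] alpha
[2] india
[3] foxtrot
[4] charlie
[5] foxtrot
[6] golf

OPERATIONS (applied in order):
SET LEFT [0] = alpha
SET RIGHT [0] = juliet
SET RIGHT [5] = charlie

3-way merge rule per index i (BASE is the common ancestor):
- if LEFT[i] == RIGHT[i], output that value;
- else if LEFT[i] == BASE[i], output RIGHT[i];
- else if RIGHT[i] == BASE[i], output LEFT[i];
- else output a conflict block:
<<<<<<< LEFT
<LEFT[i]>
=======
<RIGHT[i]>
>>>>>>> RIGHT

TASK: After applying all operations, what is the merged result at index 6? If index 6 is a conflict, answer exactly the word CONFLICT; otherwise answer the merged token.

Answer: golf

Derivation:
Final LEFT:  [alpha, alpha, india, foxtrot, charlie, foxtrot, golf]
Final RIGHT: [juliet, alpha, india, foxtrot, charlie, charlie, golf]
i=0: BASE=hotel L=alpha R=juliet all differ -> CONFLICT
i=1: L=alpha R=alpha -> agree -> alpha
i=2: L=india R=india -> agree -> india
i=3: L=foxtrot R=foxtrot -> agree -> foxtrot
i=4: L=charlie R=charlie -> agree -> charlie
i=5: L=foxtrot=BASE, R=charlie -> take RIGHT -> charlie
i=6: L=golf R=golf -> agree -> golf
Index 6 -> golf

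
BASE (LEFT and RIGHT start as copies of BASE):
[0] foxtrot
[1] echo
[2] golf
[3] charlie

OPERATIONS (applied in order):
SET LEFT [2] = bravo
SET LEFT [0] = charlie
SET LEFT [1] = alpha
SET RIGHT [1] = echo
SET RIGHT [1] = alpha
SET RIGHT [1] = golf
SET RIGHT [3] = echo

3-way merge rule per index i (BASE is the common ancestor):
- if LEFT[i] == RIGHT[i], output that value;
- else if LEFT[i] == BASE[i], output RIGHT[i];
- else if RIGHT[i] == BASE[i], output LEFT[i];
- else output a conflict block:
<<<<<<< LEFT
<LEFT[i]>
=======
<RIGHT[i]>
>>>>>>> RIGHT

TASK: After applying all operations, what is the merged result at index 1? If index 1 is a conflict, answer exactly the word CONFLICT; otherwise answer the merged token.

Answer: CONFLICT

Derivation:
Final LEFT:  [charlie, alpha, bravo, charlie]
Final RIGHT: [foxtrot, golf, golf, echo]
i=0: L=charlie, R=foxtrot=BASE -> take LEFT -> charlie
i=1: BASE=echo L=alpha R=golf all differ -> CONFLICT
i=2: L=bravo, R=golf=BASE -> take LEFT -> bravo
i=3: L=charlie=BASE, R=echo -> take RIGHT -> echo
Index 1 -> CONFLICT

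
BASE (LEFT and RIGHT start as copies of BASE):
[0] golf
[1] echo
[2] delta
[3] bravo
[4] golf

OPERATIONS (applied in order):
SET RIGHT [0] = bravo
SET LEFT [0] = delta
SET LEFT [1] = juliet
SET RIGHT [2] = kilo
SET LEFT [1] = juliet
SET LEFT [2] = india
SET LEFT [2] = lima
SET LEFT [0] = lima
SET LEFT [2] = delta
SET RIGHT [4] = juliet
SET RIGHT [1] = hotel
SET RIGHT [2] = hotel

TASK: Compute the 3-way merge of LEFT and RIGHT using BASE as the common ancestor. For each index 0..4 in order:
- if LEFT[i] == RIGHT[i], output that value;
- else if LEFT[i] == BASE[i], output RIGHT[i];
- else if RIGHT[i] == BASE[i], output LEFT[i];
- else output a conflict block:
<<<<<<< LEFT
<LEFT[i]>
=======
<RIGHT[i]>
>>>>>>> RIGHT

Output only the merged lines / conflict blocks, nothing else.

Answer: <<<<<<< LEFT
lima
=======
bravo
>>>>>>> RIGHT
<<<<<<< LEFT
juliet
=======
hotel
>>>>>>> RIGHT
hotel
bravo
juliet

Derivation:
Final LEFT:  [lima, juliet, delta, bravo, golf]
Final RIGHT: [bravo, hotel, hotel, bravo, juliet]
i=0: BASE=golf L=lima R=bravo all differ -> CONFLICT
i=1: BASE=echo L=juliet R=hotel all differ -> CONFLICT
i=2: L=delta=BASE, R=hotel -> take RIGHT -> hotel
i=3: L=bravo R=bravo -> agree -> bravo
i=4: L=golf=BASE, R=juliet -> take RIGHT -> juliet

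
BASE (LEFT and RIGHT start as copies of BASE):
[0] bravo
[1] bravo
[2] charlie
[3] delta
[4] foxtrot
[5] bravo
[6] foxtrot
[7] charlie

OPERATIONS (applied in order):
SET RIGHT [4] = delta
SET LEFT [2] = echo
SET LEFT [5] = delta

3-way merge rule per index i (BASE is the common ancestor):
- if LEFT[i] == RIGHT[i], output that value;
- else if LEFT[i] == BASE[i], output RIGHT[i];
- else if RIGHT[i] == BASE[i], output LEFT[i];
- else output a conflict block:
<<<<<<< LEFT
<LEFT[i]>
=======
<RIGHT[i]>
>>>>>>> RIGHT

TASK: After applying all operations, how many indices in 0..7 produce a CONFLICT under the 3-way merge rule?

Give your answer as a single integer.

Answer: 0

Derivation:
Final LEFT:  [bravo, bravo, echo, delta, foxtrot, delta, foxtrot, charlie]
Final RIGHT: [bravo, bravo, charlie, delta, delta, bravo, foxtrot, charlie]
i=0: L=bravo R=bravo -> agree -> bravo
i=1: L=bravo R=bravo -> agree -> bravo
i=2: L=echo, R=charlie=BASE -> take LEFT -> echo
i=3: L=delta R=delta -> agree -> delta
i=4: L=foxtrot=BASE, R=delta -> take RIGHT -> delta
i=5: L=delta, R=bravo=BASE -> take LEFT -> delta
i=6: L=foxtrot R=foxtrot -> agree -> foxtrot
i=7: L=charlie R=charlie -> agree -> charlie
Conflict count: 0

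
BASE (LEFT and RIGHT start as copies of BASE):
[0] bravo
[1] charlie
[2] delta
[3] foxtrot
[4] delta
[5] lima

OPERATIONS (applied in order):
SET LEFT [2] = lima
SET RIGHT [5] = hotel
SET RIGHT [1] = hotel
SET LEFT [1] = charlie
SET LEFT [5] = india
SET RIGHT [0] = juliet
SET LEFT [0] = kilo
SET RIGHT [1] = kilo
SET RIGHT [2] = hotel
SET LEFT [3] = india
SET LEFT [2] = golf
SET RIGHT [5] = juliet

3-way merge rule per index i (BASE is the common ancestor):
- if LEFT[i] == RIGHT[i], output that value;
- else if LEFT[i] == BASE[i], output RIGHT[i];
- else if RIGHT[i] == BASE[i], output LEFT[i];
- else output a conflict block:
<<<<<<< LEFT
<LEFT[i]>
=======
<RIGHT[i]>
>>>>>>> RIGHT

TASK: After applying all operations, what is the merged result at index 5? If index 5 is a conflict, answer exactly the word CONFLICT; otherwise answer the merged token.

Answer: CONFLICT

Derivation:
Final LEFT:  [kilo, charlie, golf, india, delta, india]
Final RIGHT: [juliet, kilo, hotel, foxtrot, delta, juliet]
i=0: BASE=bravo L=kilo R=juliet all differ -> CONFLICT
i=1: L=charlie=BASE, R=kilo -> take RIGHT -> kilo
i=2: BASE=delta L=golf R=hotel all differ -> CONFLICT
i=3: L=india, R=foxtrot=BASE -> take LEFT -> india
i=4: L=delta R=delta -> agree -> delta
i=5: BASE=lima L=india R=juliet all differ -> CONFLICT
Index 5 -> CONFLICT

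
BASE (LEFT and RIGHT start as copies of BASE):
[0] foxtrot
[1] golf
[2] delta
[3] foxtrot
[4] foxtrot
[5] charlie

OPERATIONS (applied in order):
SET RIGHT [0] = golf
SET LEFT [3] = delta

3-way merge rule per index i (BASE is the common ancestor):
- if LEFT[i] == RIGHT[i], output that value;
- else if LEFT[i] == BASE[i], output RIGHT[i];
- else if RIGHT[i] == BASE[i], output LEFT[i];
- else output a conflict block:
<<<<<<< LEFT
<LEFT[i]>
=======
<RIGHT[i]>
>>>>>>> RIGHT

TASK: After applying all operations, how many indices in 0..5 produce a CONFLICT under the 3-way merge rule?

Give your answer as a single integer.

Final LEFT:  [foxtrot, golf, delta, delta, foxtrot, charlie]
Final RIGHT: [golf, golf, delta, foxtrot, foxtrot, charlie]
i=0: L=foxtrot=BASE, R=golf -> take RIGHT -> golf
i=1: L=golf R=golf -> agree -> golf
i=2: L=delta R=delta -> agree -> delta
i=3: L=delta, R=foxtrot=BASE -> take LEFT -> delta
i=4: L=foxtrot R=foxtrot -> agree -> foxtrot
i=5: L=charlie R=charlie -> agree -> charlie
Conflict count: 0

Answer: 0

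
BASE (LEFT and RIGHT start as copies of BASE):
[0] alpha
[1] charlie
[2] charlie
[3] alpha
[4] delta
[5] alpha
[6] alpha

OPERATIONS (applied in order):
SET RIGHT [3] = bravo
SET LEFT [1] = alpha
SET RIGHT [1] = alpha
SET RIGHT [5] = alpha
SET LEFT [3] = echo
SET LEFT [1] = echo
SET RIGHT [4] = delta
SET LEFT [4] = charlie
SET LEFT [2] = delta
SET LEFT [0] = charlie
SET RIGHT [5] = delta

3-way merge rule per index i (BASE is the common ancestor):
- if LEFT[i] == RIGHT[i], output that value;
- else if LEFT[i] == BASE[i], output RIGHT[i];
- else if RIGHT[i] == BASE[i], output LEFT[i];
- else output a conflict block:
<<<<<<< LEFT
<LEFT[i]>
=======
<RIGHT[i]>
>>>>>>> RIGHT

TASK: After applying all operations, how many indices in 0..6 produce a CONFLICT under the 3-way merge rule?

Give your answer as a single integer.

Final LEFT:  [charlie, echo, delta, echo, charlie, alpha, alpha]
Final RIGHT: [alpha, alpha, charlie, bravo, delta, delta, alpha]
i=0: L=charlie, R=alpha=BASE -> take LEFT -> charlie
i=1: BASE=charlie L=echo R=alpha all differ -> CONFLICT
i=2: L=delta, R=charlie=BASE -> take LEFT -> delta
i=3: BASE=alpha L=echo R=bravo all differ -> CONFLICT
i=4: L=charlie, R=delta=BASE -> take LEFT -> charlie
i=5: L=alpha=BASE, R=delta -> take RIGHT -> delta
i=6: L=alpha R=alpha -> agree -> alpha
Conflict count: 2

Answer: 2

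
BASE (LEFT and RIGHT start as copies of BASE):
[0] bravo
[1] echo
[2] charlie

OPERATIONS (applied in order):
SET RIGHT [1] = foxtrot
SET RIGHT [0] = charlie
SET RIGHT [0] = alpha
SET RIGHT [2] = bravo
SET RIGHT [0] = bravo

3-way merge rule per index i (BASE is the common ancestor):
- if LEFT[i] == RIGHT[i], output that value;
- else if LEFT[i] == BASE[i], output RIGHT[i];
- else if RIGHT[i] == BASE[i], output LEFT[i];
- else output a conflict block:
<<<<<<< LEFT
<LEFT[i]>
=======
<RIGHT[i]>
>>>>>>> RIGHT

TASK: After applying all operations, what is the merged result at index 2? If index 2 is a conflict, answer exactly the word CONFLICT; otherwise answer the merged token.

Final LEFT:  [bravo, echo, charlie]
Final RIGHT: [bravo, foxtrot, bravo]
i=0: L=bravo R=bravo -> agree -> bravo
i=1: L=echo=BASE, R=foxtrot -> take RIGHT -> foxtrot
i=2: L=charlie=BASE, R=bravo -> take RIGHT -> bravo
Index 2 -> bravo

Answer: bravo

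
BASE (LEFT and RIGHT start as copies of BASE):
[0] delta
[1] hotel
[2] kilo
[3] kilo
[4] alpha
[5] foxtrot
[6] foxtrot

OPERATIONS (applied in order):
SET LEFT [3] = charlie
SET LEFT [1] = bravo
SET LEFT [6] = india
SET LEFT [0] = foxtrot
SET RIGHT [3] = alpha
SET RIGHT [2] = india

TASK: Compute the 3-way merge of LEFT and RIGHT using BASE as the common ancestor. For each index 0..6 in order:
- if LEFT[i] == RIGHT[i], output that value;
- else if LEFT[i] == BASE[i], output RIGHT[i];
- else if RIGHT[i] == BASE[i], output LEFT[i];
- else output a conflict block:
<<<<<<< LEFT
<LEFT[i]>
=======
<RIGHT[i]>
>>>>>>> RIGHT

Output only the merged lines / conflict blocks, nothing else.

Final LEFT:  [foxtrot, bravo, kilo, charlie, alpha, foxtrot, india]
Final RIGHT: [delta, hotel, india, alpha, alpha, foxtrot, foxtrot]
i=0: L=foxtrot, R=delta=BASE -> take LEFT -> foxtrot
i=1: L=bravo, R=hotel=BASE -> take LEFT -> bravo
i=2: L=kilo=BASE, R=india -> take RIGHT -> india
i=3: BASE=kilo L=charlie R=alpha all differ -> CONFLICT
i=4: L=alpha R=alpha -> agree -> alpha
i=5: L=foxtrot R=foxtrot -> agree -> foxtrot
i=6: L=india, R=foxtrot=BASE -> take LEFT -> india

Answer: foxtrot
bravo
india
<<<<<<< LEFT
charlie
=======
alpha
>>>>>>> RIGHT
alpha
foxtrot
india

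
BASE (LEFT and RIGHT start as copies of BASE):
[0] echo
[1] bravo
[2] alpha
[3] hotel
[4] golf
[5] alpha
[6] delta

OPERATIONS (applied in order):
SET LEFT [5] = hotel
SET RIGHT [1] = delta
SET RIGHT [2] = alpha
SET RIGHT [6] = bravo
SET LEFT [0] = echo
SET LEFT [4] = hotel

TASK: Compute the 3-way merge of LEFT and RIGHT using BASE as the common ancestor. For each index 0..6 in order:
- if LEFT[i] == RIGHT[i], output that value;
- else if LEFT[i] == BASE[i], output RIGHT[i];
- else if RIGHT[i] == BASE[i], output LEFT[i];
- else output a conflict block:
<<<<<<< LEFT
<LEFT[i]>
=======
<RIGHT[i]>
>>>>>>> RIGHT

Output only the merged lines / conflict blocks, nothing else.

Answer: echo
delta
alpha
hotel
hotel
hotel
bravo

Derivation:
Final LEFT:  [echo, bravo, alpha, hotel, hotel, hotel, delta]
Final RIGHT: [echo, delta, alpha, hotel, golf, alpha, bravo]
i=0: L=echo R=echo -> agree -> echo
i=1: L=bravo=BASE, R=delta -> take RIGHT -> delta
i=2: L=alpha R=alpha -> agree -> alpha
i=3: L=hotel R=hotel -> agree -> hotel
i=4: L=hotel, R=golf=BASE -> take LEFT -> hotel
i=5: L=hotel, R=alpha=BASE -> take LEFT -> hotel
i=6: L=delta=BASE, R=bravo -> take RIGHT -> bravo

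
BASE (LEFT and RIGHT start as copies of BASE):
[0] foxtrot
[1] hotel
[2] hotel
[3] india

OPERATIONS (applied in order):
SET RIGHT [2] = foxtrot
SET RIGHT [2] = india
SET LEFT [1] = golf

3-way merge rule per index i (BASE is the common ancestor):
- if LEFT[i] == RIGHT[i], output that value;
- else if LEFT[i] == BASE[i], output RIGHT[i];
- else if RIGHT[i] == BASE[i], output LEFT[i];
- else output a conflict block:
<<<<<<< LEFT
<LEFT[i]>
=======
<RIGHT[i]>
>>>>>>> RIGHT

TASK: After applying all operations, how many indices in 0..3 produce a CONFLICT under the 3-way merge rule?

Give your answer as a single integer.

Final LEFT:  [foxtrot, golf, hotel, india]
Final RIGHT: [foxtrot, hotel, india, india]
i=0: L=foxtrot R=foxtrot -> agree -> foxtrot
i=1: L=golf, R=hotel=BASE -> take LEFT -> golf
i=2: L=hotel=BASE, R=india -> take RIGHT -> india
i=3: L=india R=india -> agree -> india
Conflict count: 0

Answer: 0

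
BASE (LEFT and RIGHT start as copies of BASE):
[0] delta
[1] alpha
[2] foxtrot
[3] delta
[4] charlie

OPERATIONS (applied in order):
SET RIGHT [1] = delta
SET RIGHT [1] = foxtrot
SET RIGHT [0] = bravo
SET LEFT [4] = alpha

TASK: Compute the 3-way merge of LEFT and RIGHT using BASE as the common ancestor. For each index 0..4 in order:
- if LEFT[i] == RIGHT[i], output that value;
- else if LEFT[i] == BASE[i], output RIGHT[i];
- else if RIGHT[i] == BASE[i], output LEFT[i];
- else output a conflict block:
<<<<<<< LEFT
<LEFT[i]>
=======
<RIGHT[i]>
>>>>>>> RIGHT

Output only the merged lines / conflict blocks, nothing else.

Answer: bravo
foxtrot
foxtrot
delta
alpha

Derivation:
Final LEFT:  [delta, alpha, foxtrot, delta, alpha]
Final RIGHT: [bravo, foxtrot, foxtrot, delta, charlie]
i=0: L=delta=BASE, R=bravo -> take RIGHT -> bravo
i=1: L=alpha=BASE, R=foxtrot -> take RIGHT -> foxtrot
i=2: L=foxtrot R=foxtrot -> agree -> foxtrot
i=3: L=delta R=delta -> agree -> delta
i=4: L=alpha, R=charlie=BASE -> take LEFT -> alpha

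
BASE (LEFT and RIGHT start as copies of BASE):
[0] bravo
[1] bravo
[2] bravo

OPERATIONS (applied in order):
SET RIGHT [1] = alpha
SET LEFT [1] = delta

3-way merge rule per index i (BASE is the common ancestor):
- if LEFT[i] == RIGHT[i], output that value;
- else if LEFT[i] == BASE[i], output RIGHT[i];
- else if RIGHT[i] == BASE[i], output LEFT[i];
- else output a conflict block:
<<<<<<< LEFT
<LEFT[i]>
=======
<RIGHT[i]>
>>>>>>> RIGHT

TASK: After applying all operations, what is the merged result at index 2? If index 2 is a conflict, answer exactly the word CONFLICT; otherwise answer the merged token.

Answer: bravo

Derivation:
Final LEFT:  [bravo, delta, bravo]
Final RIGHT: [bravo, alpha, bravo]
i=0: L=bravo R=bravo -> agree -> bravo
i=1: BASE=bravo L=delta R=alpha all differ -> CONFLICT
i=2: L=bravo R=bravo -> agree -> bravo
Index 2 -> bravo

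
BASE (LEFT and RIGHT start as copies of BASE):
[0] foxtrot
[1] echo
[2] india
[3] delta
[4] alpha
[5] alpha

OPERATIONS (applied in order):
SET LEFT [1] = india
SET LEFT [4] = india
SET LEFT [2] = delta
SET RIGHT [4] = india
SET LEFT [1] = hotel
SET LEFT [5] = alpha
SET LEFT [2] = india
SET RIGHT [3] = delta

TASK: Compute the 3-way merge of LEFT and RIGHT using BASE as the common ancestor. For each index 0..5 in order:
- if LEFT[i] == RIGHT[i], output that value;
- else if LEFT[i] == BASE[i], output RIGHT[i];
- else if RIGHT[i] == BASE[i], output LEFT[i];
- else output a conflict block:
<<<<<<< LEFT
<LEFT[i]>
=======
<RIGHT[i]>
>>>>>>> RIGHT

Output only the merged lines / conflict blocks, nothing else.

Final LEFT:  [foxtrot, hotel, india, delta, india, alpha]
Final RIGHT: [foxtrot, echo, india, delta, india, alpha]
i=0: L=foxtrot R=foxtrot -> agree -> foxtrot
i=1: L=hotel, R=echo=BASE -> take LEFT -> hotel
i=2: L=india R=india -> agree -> india
i=3: L=delta R=delta -> agree -> delta
i=4: L=india R=india -> agree -> india
i=5: L=alpha R=alpha -> agree -> alpha

Answer: foxtrot
hotel
india
delta
india
alpha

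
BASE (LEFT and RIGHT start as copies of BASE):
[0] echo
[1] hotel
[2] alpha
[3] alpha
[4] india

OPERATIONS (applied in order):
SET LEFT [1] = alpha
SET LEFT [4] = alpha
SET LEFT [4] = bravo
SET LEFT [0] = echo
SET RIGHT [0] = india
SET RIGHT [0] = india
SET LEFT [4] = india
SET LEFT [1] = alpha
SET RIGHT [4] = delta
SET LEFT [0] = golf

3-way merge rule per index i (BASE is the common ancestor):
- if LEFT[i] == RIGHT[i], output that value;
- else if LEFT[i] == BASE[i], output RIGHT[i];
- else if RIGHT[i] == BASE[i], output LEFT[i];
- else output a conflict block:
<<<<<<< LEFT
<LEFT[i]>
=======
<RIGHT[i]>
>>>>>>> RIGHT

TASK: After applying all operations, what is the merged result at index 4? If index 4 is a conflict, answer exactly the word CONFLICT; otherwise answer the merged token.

Final LEFT:  [golf, alpha, alpha, alpha, india]
Final RIGHT: [india, hotel, alpha, alpha, delta]
i=0: BASE=echo L=golf R=india all differ -> CONFLICT
i=1: L=alpha, R=hotel=BASE -> take LEFT -> alpha
i=2: L=alpha R=alpha -> agree -> alpha
i=3: L=alpha R=alpha -> agree -> alpha
i=4: L=india=BASE, R=delta -> take RIGHT -> delta
Index 4 -> delta

Answer: delta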